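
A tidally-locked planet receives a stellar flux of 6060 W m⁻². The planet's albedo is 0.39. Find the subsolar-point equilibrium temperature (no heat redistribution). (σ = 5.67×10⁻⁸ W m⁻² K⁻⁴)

At the subsolar point the surface absorbs S(1−A) and emits σT⁴ per unit area — no factor of 4, since only the local patch is in balance.
T = [6060 × 0.61 / 5.67×10⁻⁸]^(1/4) = (6.52×10¹⁰)^(1/4) = 505 K.

T_ss ≈ 505 K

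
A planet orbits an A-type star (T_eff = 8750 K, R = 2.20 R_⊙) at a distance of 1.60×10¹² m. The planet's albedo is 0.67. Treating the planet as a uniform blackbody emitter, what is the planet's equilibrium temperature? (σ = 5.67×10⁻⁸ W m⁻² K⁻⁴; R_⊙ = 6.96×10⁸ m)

T_eq ≈ 145 K

R_⋆ = 2.20 × 6.96×10⁸ = 1.53×10⁹ m.
L = 4πR_⋆²σT_⋆⁴ = 4π(1.53×10⁹)² × 5.67×10⁻⁸ × (8750)⁴ = 9.79×10²⁷ W.
S = L/(4πd²) = 304 W m⁻².
Energy balance: absorbed = emitted ⇒ πR²·S(1−A) = 4πR²·σT_eq⁴, so T_eq⁴ = S(1−A)/(4σ).
T_eq = [304 × 0.33 / (4 × 5.67×10⁻⁸)]^(1/4) = (4.43×10⁸)^(1/4) = 145 K.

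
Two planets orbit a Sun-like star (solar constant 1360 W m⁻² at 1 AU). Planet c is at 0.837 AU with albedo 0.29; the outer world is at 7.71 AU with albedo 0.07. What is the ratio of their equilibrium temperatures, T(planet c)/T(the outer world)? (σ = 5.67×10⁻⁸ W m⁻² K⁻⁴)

T_eq = [S₀(1−A)/(4σd²)]^(1/4), so T ∝ (1−A)^(1/4) / √d.
T₁ = [1360×0.71/(4×5.67×10⁻⁸×0.837²)]^(1/4) = 279.21 K.
T₂ = [1360×0.93/(4×5.67×10⁻⁸×7.71²)]^(1/4) = 98.42 K.

T₁/T₂ ≈ 2.837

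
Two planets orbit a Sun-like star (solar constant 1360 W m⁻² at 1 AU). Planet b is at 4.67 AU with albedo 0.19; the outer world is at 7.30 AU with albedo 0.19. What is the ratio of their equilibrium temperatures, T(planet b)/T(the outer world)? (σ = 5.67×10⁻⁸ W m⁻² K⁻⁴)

T₁/T₂ ≈ 1.250

T_eq = [S₀(1−A)/(4σd²)]^(1/4), so T ∝ (1−A)^(1/4) / √d.
T₁ = [1360×0.81/(4×5.67×10⁻⁸×4.67²)]^(1/4) = 122.16 K.
T₂ = [1360×0.81/(4×5.67×10⁻⁸×7.30²)]^(1/4) = 97.71 K.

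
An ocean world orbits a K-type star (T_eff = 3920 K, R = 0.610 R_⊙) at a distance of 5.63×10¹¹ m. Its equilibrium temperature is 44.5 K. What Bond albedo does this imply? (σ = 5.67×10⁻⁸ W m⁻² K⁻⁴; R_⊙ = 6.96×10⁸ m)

A ≈ 0.88

R_⋆ = 0.610 × 6.96×10⁸ = 4.25×10⁸ m.
L = 4πR_⋆²σT_⋆⁴ = 4π(4.25×10⁸)² × 5.67×10⁻⁸ × (3920)⁴ = 3.03×10²⁵ W.
S = L/(4πd²) = 7.61 W m⁻².
From T_eq⁴ = S(1−A)/(4σ): 1−A = 4σT_eq⁴/S.
1−A = 4 × 5.67×10⁻⁸ × (44.5)⁴ / 7.61 = 0.117.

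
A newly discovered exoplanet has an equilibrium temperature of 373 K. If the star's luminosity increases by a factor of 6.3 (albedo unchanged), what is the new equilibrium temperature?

T_eq ≈ 591 K

T_eq ∝ L^(1/4) · d^(−1/2).
T′ = 373 × 6.3^(1/4) = 591 K.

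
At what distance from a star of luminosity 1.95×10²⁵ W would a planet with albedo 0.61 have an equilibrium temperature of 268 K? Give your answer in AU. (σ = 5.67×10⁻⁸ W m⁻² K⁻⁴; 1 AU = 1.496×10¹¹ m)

From T_eq⁴ = L(1−A)/(16πσd²): d = √[L(1−A)/(16πσT_eq⁴)].
d = √[1.95×10²⁵ × 0.39 / (16π × 5.67×10⁻⁸ × (268)⁴)] = 2.27×10¹⁰ m = 0.152 AU.

d ≈ 0.152 AU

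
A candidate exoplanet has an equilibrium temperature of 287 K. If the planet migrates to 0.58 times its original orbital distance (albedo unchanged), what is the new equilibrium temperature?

T_eq ≈ 377 K

T_eq ∝ L^(1/4) · d^(−1/2).
T′ = 287 / 0.58^(1/2) = 377 K.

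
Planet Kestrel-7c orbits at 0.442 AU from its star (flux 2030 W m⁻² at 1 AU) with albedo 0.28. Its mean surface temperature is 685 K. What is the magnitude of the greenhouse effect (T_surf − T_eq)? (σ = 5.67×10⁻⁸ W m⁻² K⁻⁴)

ΔT ≈ 258.8 K

S = 2030/0.442² = 1.039×10⁴ W m⁻².
T_eq = [S(1−A)/(4σ)]^(1/4) = [1.039×10⁴×0.72/(4×5.67×10⁻⁸)]^(1/4) = 426.2 K.
ΔT = T_surf − T_eq = 685 − 426.2.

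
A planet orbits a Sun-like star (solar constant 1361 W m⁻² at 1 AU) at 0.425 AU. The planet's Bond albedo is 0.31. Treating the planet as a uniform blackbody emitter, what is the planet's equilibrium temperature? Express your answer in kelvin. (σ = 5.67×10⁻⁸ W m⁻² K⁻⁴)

T_eq ≈ 389 K

Flux at 0.425 AU: S = 1361/0.425² = 7530 W m⁻².
Energy balance: absorbed = emitted ⇒ πR²·S(1−A) = 4πR²·σT_eq⁴, so T_eq⁴ = S(1−A)/(4σ).
T_eq = [7530 × 0.69 / (4 × 5.67×10⁻⁸)]^(1/4) = (2.29×10¹⁰)^(1/4) = 389 K.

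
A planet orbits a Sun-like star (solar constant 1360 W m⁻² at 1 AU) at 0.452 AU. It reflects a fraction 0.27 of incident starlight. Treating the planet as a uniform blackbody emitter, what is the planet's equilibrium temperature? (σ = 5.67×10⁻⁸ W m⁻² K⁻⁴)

T_eq ≈ 383 K

Flux at 0.452 AU: S = 1360/0.452² = 6660 W m⁻².
Energy balance: absorbed = emitted ⇒ πR²·S(1−A) = 4πR²·σT_eq⁴, so T_eq⁴ = S(1−A)/(4σ).
T_eq = [6660 × 0.73 / (4 × 5.67×10⁻⁸)]^(1/4) = (2.14×10¹⁰)^(1/4) = 383 K.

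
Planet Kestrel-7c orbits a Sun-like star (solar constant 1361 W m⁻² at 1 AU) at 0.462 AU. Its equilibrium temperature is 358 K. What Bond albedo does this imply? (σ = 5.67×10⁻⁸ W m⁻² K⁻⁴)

A ≈ 0.42

Flux at 0.462 AU: S = 1361/0.462² = 6380 W m⁻².
From T_eq⁴ = S(1−A)/(4σ): 1−A = 4σT_eq⁴/S.
1−A = 4 × 5.67×10⁻⁸ × (358)⁴ / 6380 = 0.584.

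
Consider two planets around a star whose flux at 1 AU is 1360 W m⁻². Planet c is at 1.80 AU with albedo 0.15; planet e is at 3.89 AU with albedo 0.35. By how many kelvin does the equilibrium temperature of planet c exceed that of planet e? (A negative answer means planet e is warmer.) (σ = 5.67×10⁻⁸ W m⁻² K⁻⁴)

T_eq = [S₀(1−A)/(4σd²)]^(1/4), so T ∝ (1−A)^(1/4) / √d.
T₁ = [1360×0.85/(4×5.67×10⁻⁸×1.80²)]^(1/4) = 199.16 K.
T₂ = [1360×0.65/(4×5.67×10⁻⁸×3.89²)]^(1/4) = 126.69 K.

ΔT ≈ 72.5 K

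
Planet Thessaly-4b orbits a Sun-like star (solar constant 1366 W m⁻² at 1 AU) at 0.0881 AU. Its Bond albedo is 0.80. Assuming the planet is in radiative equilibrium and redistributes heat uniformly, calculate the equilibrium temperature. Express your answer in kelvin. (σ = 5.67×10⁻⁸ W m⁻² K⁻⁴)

T_eq ≈ 628 K

Flux at 0.0881 AU: S = 1366/0.0881² = 1.76×10⁵ W m⁻².
Energy balance: absorbed = emitted ⇒ πR²·S(1−A) = 4πR²·σT_eq⁴, so T_eq⁴ = S(1−A)/(4σ).
T_eq = [1.76×10⁵ × 0.20 / (4 × 5.67×10⁻⁸)]^(1/4) = (1.55×10¹¹)^(1/4) = 628 K.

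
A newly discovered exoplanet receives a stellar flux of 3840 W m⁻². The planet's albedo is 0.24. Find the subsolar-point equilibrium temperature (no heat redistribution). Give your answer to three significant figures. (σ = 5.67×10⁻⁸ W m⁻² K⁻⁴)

At the subsolar point the surface absorbs S(1−A) and emits σT⁴ per unit area — no factor of 4, since only the local patch is in balance.
T = [3840 × 0.76 / 5.67×10⁻⁸]^(1/4) = (5.15×10¹⁰)^(1/4) = 476 K.

T_ss ≈ 476 K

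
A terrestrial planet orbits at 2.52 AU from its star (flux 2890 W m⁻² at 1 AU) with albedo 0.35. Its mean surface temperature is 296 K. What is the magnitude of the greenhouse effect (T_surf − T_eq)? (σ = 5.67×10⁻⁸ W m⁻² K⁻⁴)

ΔT ≈ 106.0 K

S = 2890/2.52² = 455.1 W m⁻².
T_eq = [S(1−A)/(4σ)]^(1/4) = [455.1×0.65/(4×5.67×10⁻⁸)]^(1/4) = 190.0 K.
ΔT = T_surf − T_eq = 296 − 190.0.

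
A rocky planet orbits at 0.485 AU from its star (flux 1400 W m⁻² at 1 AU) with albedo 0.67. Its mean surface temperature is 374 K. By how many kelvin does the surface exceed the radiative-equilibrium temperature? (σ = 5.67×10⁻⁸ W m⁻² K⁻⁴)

ΔT ≈ 68.9 K

S = 1400/0.485² = 5952 W m⁻².
T_eq = [S(1−A)/(4σ)]^(1/4) = [5952×0.33/(4×5.67×10⁻⁸)]^(1/4) = 305.1 K.
ΔT = T_surf − T_eq = 374 − 305.1.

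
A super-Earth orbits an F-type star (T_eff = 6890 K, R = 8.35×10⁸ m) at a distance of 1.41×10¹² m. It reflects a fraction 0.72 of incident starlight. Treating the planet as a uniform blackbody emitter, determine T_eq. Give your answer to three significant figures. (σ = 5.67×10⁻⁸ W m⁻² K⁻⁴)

L = 4πR_⋆²σT_⋆⁴ = 4π(8.35×10⁸)² × 5.67×10⁻⁸ × (6890)⁴ = 1.12×10²⁷ W.
S = L/(4πd²) = 44.8 W m⁻².
Energy balance: absorbed = emitted ⇒ πR²·S(1−A) = 4πR²·σT_eq⁴, so T_eq⁴ = S(1−A)/(4σ).
T_eq = [44.8 × 0.28 / (4 × 5.67×10⁻⁸)]^(1/4) = (5.53×10⁷)^(1/4) = 86.2 K.

T_eq ≈ 86.2 K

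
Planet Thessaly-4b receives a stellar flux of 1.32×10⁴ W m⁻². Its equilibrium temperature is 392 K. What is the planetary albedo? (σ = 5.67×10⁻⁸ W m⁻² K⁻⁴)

From T_eq⁴ = S(1−A)/(4σ): 1−A = 4σT_eq⁴/S.
1−A = 4 × 5.67×10⁻⁸ × (392)⁴ / 1.32×10⁴ = 0.406.

A ≈ 0.59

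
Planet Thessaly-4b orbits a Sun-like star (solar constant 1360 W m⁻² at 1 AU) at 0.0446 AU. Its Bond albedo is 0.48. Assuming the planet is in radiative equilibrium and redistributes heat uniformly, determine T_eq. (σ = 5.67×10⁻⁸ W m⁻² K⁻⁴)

T_eq ≈ 1120 K

Flux at 0.0446 AU: S = 1360/0.0446² = 6.84×10⁵ W m⁻².
Energy balance: absorbed = emitted ⇒ πR²·S(1−A) = 4πR²·σT_eq⁴, so T_eq⁴ = S(1−A)/(4σ).
T_eq = [6.84×10⁵ × 0.52 / (4 × 5.67×10⁻⁸)]^(1/4) = (1.57×10¹²)^(1/4) = 1120 K.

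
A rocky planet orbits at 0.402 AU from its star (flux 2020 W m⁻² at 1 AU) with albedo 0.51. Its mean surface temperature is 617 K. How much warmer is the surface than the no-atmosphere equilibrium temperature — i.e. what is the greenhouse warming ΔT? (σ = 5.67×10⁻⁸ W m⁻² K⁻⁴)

S = 2020/0.402² = 1.250×10⁴ W m⁻².
T_eq = [S(1−A)/(4σ)]^(1/4) = [1.250×10⁴×0.49/(4×5.67×10⁻⁸)]^(1/4) = 405.4 K.
ΔT = T_surf − T_eq = 617 − 405.4.

ΔT ≈ 211.6 K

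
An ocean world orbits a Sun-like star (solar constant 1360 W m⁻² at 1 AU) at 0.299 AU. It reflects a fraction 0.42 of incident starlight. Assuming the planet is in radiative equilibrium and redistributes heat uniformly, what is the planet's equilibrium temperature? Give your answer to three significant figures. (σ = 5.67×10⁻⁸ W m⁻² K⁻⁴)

T_eq ≈ 444 K

Flux at 0.299 AU: S = 1360/0.299² = 1.52×10⁴ W m⁻².
Energy balance: absorbed = emitted ⇒ πR²·S(1−A) = 4πR²·σT_eq⁴, so T_eq⁴ = S(1−A)/(4σ).
T_eq = [1.52×10⁴ × 0.58 / (4 × 5.67×10⁻⁸)]^(1/4) = (3.89×10¹⁰)^(1/4) = 444 K.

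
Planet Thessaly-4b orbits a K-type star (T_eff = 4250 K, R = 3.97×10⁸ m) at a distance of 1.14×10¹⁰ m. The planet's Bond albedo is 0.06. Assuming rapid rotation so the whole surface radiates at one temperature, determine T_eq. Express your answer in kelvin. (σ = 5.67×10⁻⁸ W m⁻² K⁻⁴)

T_eq ≈ 552 K

L = 4πR_⋆²σT_⋆⁴ = 4π(3.97×10⁸)² × 5.67×10⁻⁸ × (4250)⁴ = 3.66×10²⁵ W.
S = L/(4πd²) = 2.24×10⁴ W m⁻².
Energy balance: absorbed = emitted ⇒ πR²·S(1−A) = 4πR²·σT_eq⁴, so T_eq⁴ = S(1−A)/(4σ).
T_eq = [2.24×10⁴ × 0.94 / (4 × 5.67×10⁻⁸)]^(1/4) = (9.30×10¹⁰)^(1/4) = 552 K.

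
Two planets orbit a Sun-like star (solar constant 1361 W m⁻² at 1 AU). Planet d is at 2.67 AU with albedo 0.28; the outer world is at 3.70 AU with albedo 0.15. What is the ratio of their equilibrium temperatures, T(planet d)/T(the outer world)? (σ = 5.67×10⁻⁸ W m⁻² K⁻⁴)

T₁/T₂ ≈ 1.129

T_eq = [S₀(1−A)/(4σd²)]^(1/4), so T ∝ (1−A)^(1/4) / √d.
T₁ = [1361×0.72/(4×5.67×10⁻⁸×2.67²)]^(1/4) = 156.90 K.
T₂ = [1361×0.85/(4×5.67×10⁻⁸×3.70²)]^(1/4) = 138.93 K.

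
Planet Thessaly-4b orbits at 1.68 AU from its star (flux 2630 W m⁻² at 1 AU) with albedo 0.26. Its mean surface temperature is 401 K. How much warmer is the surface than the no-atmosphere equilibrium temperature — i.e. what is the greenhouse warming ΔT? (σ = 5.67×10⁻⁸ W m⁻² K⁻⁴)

S = 2630/1.68² = 931.8 W m⁻².
T_eq = [S(1−A)/(4σ)]^(1/4) = [931.8×0.74/(4×5.67×10⁻⁸)]^(1/4) = 234.8 K.
ΔT = T_surf − T_eq = 401 − 234.8.

ΔT ≈ 166.2 K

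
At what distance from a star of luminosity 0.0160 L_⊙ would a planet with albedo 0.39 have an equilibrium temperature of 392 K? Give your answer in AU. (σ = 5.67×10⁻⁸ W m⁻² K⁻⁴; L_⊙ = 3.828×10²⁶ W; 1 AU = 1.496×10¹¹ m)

L = 0.0160 × 3.828×10²⁶ = 6.12×10²⁴ W.
From T_eq⁴ = L(1−A)/(16πσd²): d = √[L(1−A)/(16πσT_eq⁴)].
d = √[6.12×10²⁴ × 0.61 / (16π × 5.67×10⁻⁸ × (392)⁴)] = 7.45×10⁹ m = 0.0498 AU.

d ≈ 0.0498 AU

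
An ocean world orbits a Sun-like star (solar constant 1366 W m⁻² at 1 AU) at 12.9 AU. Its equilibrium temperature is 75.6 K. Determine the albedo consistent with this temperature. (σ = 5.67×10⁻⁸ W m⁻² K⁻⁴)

A ≈ 0.10

Flux at 12.9 AU: S = 1366/12.9² = 8.21 W m⁻².
From T_eq⁴ = S(1−A)/(4σ): 1−A = 4σT_eq⁴/S.
1−A = 4 × 5.67×10⁻⁸ × (75.6)⁴ / 8.21 = 0.903.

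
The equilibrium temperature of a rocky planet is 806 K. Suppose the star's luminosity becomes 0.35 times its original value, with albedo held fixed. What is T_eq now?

T_eq ∝ L^(1/4) · d^(−1/2).
T′ = 806 × 0.35^(1/4) = 620 K.

T_eq ≈ 620 K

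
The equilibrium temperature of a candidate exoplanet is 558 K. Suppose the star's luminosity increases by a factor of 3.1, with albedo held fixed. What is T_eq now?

T_eq ∝ L^(1/4) · d^(−1/2).
T′ = 558 × 3.1^(1/4) = 740 K.

T_eq ≈ 740 K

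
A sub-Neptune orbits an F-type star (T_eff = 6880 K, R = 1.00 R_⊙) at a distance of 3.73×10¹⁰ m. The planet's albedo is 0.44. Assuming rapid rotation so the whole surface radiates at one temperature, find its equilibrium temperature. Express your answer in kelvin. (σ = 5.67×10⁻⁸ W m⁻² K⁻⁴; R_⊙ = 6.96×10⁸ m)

T_eq ≈ 575 K

R_⋆ = 1.00 × 6.96×10⁸ = 6.96×10⁸ m.
L = 4πR_⋆²σT_⋆⁴ = 4π(6.96×10⁸)² × 5.67×10⁻⁸ × (6880)⁴ = 7.73×10²⁶ W.
S = L/(4πd²) = 4.42×10⁴ W m⁻².
Energy balance: absorbed = emitted ⇒ πR²·S(1−A) = 4πR²·σT_eq⁴, so T_eq⁴ = S(1−A)/(4σ).
T_eq = [4.42×10⁴ × 0.56 / (4 × 5.67×10⁻⁸)]^(1/4) = (1.09×10¹¹)^(1/4) = 575 K.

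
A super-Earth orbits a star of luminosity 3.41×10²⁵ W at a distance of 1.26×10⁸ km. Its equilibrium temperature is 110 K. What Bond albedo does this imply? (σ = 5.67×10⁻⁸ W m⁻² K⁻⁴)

d = 1.26×10⁸ km = 1.26×10¹¹ m.
Flux: S = L/(4πd²) = 3.41×10²⁵/(4π×(1.26×10¹¹)²) = 171 W m⁻².
From T_eq⁴ = S(1−A)/(4σ): 1−A = 4σT_eq⁴/S.
1−A = 4 × 5.67×10⁻⁸ × (110)⁴ / 171 = 0.194.

A ≈ 0.81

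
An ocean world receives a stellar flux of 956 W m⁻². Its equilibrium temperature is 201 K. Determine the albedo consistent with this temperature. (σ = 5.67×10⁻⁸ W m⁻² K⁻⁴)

A ≈ 0.61

From T_eq⁴ = S(1−A)/(4σ): 1−A = 4σT_eq⁴/S.
1−A = 4 × 5.67×10⁻⁸ × (201)⁴ / 956 = 0.387.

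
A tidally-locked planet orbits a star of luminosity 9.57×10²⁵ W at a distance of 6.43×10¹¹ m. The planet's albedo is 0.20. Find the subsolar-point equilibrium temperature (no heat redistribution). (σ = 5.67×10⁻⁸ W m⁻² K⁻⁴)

Flux: S = L/(4πd²) = 9.57×10²⁵/(4π×(6.43×10¹¹)²) = 18.4 W m⁻².
At the subsolar point the surface absorbs S(1−A) and emits σT⁴ per unit area — no factor of 4, since only the local patch is in balance.
T = [18.4 × 0.80 / 5.67×10⁻⁸]^(1/4) = (2.60×10⁸)^(1/4) = 127 K.

T_ss ≈ 127 K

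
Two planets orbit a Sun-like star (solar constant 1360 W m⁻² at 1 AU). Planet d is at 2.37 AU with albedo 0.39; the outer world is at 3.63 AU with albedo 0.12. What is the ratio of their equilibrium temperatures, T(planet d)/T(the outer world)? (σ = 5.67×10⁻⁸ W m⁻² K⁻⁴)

T_eq = [S₀(1−A)/(4σd²)]^(1/4), so T ∝ (1−A)^(1/4) / √d.
T₁ = [1360×0.61/(4×5.67×10⁻⁸×2.37²)]^(1/4) = 159.75 K.
T₂ = [1360×0.88/(4×5.67×10⁻⁸×3.63²)]^(1/4) = 141.46 K.

T₁/T₂ ≈ 1.129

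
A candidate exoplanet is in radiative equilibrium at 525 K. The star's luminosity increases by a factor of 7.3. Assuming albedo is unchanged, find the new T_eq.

T_eq ≈ 863 K

T_eq ∝ L^(1/4) · d^(−1/2).
T′ = 525 × 7.3^(1/4) = 863 K.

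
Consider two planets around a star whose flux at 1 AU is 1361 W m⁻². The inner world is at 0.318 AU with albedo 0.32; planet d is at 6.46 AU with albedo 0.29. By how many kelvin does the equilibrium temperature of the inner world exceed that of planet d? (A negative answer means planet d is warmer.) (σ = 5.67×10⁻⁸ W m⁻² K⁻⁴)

T_eq = [S₀(1−A)/(4σd²)]^(1/4), so T ∝ (1−A)^(1/4) / √d.
T₁ = [1361×0.68/(4×5.67×10⁻⁸×0.318²)]^(1/4) = 448.20 K.
T₂ = [1361×0.71/(4×5.67×10⁻⁸×6.46²)]^(1/4) = 100.52 K.

ΔT ≈ 347.7 K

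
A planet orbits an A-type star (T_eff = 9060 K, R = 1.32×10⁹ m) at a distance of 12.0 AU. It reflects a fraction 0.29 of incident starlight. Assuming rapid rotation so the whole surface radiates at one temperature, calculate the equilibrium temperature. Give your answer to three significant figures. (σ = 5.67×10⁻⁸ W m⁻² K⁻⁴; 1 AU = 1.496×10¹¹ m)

T_eq ≈ 159 K

d = 12.0 AU = 1.80×10¹² m.
L = 4πR_⋆²σT_⋆⁴ = 4π(1.32×10⁹)² × 5.67×10⁻⁸ × (9060)⁴ = 8.36×10²⁷ W.
S = L/(4πd²) = 207 W m⁻².
Energy balance: absorbed = emitted ⇒ πR²·S(1−A) = 4πR²·σT_eq⁴, so T_eq⁴ = S(1−A)/(4σ).
T_eq = [207 × 0.71 / (4 × 5.67×10⁻⁸)]^(1/4) = (6.47×10⁸)^(1/4) = 159 K.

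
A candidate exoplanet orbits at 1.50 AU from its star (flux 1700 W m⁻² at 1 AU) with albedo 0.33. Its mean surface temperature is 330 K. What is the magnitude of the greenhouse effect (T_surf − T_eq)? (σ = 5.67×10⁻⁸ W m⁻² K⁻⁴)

ΔT ≈ 112.6 K

S = 1700/1.50² = 755.6 W m⁻².
T_eq = [S(1−A)/(4σ)]^(1/4) = [755.6×0.67/(4×5.67×10⁻⁸)]^(1/4) = 217.4 K.
ΔT = T_surf − T_eq = 330 − 217.4.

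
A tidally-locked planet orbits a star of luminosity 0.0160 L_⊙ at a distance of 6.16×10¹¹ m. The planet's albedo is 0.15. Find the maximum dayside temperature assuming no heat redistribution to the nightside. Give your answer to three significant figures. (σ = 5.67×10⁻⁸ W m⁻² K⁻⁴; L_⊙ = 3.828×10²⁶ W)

L = 0.0160 × 3.828×10²⁶ = 6.12×10²⁴ W.
Flux: S = L/(4πd²) = 6.12×10²⁴/(4π×(6.16×10¹¹)²) = 1.28 W m⁻².
With no redistribution each surface element balances locally: S(1−A) = σT⁴.
T = [1.28 × 0.85 / 5.67×10⁻⁸]^(1/4) = (1.93×10⁷)^(1/4) = 66.2 K.

T_ss ≈ 66.2 K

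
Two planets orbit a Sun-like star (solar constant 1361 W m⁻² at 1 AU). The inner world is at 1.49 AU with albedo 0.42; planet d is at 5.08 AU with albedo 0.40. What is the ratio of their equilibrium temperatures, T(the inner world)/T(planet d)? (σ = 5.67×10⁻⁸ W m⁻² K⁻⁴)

T_eq = [S₀(1−A)/(4σd²)]^(1/4), so T ∝ (1−A)^(1/4) / √d.
T₁ = [1361×0.58/(4×5.67×10⁻⁸×1.49²)]^(1/4) = 198.98 K.
T₂ = [1361×0.60/(4×5.67×10⁻⁸×5.08²)]^(1/4) = 108.68 K.

T₁/T₂ ≈ 1.831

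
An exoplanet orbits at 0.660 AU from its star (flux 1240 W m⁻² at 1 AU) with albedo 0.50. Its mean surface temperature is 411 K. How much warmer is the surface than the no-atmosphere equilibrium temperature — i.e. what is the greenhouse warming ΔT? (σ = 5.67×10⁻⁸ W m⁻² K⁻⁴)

ΔT ≈ 129.5 K

S = 1240/0.660² = 2847 W m⁻².
T_eq = [S(1−A)/(4σ)]^(1/4) = [2847×0.50/(4×5.67×10⁻⁸)]^(1/4) = 281.5 K.
ΔT = T_surf − T_eq = 411 − 281.5.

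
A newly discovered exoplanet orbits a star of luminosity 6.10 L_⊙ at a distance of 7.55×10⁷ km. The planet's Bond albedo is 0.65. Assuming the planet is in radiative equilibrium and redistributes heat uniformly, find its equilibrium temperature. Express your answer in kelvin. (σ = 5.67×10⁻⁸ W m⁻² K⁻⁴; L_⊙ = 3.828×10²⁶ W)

T_eq ≈ 474 K

d = 7.55×10⁷ km = 7.55×10¹⁰ m.
L = 6.10 × 3.828×10²⁶ = 2.34×10²⁷ W.
Flux: S = L/(4πd²) = 2.34×10²⁷/(4π×(7.55×10¹⁰)²) = 3.26×10⁴ W m⁻².
Energy balance: absorbed = emitted ⇒ πR²·S(1−A) = 4πR²·σT_eq⁴, so T_eq⁴ = S(1−A)/(4σ).
T_eq = [3.26×10⁴ × 0.35 / (4 × 5.67×10⁻⁸)]^(1/4) = (5.03×10¹⁰)^(1/4) = 474 K.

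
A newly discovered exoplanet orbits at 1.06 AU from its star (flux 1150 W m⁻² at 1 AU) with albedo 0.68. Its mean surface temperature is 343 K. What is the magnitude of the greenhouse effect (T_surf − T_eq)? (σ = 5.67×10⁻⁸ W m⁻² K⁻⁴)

S = 1150/1.06² = 1023 W m⁻².
T_eq = [S(1−A)/(4σ)]^(1/4) = [1023×0.32/(4×5.67×10⁻⁸)]^(1/4) = 194.9 K.
ΔT = T_surf − T_eq = 343 − 194.9.

ΔT ≈ 148.1 K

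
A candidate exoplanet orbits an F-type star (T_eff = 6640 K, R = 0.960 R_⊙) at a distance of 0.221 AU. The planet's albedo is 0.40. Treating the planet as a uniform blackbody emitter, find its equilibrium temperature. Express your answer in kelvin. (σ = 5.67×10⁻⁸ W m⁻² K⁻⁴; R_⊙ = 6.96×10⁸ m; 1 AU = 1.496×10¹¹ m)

R_⋆ = 0.960 × 6.96×10⁸ = 6.68×10⁸ m.
d = 0.221 AU = 3.31×10¹⁰ m.
L = 4πR_⋆²σT_⋆⁴ = 4π(6.68×10⁸)² × 5.67×10⁻⁸ × (6640)⁴ = 6.18×10²⁶ W.
S = L/(4πd²) = 4.50×10⁴ W m⁻².
Energy balance: absorbed = emitted ⇒ πR²·S(1−A) = 4πR²·σT_eq⁴, so T_eq⁴ = S(1−A)/(4σ).
T_eq = [4.50×10⁴ × 0.60 / (4 × 5.67×10⁻⁸)]^(1/4) = (1.19×10¹¹)^(1/4) = 587 K.

T_eq ≈ 587 K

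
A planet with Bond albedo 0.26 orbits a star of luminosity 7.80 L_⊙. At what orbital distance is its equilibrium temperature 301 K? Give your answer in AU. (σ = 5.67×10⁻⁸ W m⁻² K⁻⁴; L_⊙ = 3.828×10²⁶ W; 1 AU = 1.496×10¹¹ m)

L = 7.80 × 3.828×10²⁶ = 2.99×10²⁷ W.
From T_eq⁴ = L(1−A)/(16πσd²): d = √[L(1−A)/(16πσT_eq⁴)].
d = √[2.99×10²⁷ × 0.74 / (16π × 5.67×10⁻⁸ × (301)⁴)] = 3.07×10¹¹ m = 2.05 AU.

d ≈ 2.05 AU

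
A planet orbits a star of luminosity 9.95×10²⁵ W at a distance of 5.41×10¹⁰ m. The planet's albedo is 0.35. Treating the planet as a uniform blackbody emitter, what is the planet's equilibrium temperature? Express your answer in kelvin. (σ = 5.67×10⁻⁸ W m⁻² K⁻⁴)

Flux: S = L/(4πd²) = 9.95×10²⁵/(4π×(5.41×10¹⁰)²) = 2710 W m⁻².
Energy balance: absorbed = emitted ⇒ πR²·S(1−A) = 4πR²·σT_eq⁴, so T_eq⁴ = S(1−A)/(4σ).
T_eq = [2710 × 0.65 / (4 × 5.67×10⁻⁸)]^(1/4) = (7.75×10⁹)^(1/4) = 297 K.

T_eq ≈ 297 K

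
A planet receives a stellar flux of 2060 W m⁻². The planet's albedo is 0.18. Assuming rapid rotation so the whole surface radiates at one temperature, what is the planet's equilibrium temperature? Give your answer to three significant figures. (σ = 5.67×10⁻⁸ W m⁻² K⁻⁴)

T_eq ≈ 294 K

Energy balance: absorbed = emitted ⇒ πR²·S(1−A) = 4πR²·σT_eq⁴, so T_eq⁴ = S(1−A)/(4σ).
T_eq = [2060 × 0.82 / (4 × 5.67×10⁻⁸)]^(1/4) = (7.45×10⁹)^(1/4) = 294 K.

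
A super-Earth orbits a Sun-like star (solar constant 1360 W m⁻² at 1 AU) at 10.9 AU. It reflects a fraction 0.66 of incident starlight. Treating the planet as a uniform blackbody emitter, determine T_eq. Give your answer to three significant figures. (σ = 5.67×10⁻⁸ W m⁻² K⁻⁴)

T_eq ≈ 64.4 K

Flux at 10.9 AU: S = 1360/10.9² = 11.4 W m⁻².
Energy balance: absorbed = emitted ⇒ πR²·S(1−A) = 4πR²·σT_eq⁴, so T_eq⁴ = S(1−A)/(4σ).
T_eq = [11.4 × 0.34 / (4 × 5.67×10⁻⁸)]^(1/4) = (1.72×10⁷)^(1/4) = 64.4 K.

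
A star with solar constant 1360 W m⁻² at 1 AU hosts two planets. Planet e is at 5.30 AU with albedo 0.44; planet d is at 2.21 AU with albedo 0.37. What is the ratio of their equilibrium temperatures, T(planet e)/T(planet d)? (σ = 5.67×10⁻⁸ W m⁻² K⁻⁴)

T_eq = [S₀(1−A)/(4σd²)]^(1/4), so T ∝ (1−A)^(1/4) / √d.
T₁ = [1360×0.56/(4×5.67×10⁻⁸×5.30²)]^(1/4) = 104.56 K.
T₂ = [1360×0.63/(4×5.67×10⁻⁸×2.21²)]^(1/4) = 166.77 K.

T₁/T₂ ≈ 0.627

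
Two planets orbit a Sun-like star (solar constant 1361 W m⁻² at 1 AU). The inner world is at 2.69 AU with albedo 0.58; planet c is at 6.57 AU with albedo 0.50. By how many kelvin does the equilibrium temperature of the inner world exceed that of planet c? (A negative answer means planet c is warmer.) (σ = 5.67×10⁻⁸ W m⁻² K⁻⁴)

T_eq = [S₀(1−A)/(4σd²)]^(1/4), so T ∝ (1−A)^(1/4) / √d.
T₁ = [1361×0.42/(4×5.67×10⁻⁸×2.69²)]^(1/4) = 136.61 K.
T₂ = [1361×0.50/(4×5.67×10⁻⁸×6.57²)]^(1/4) = 91.31 K.

ΔT ≈ 45.3 K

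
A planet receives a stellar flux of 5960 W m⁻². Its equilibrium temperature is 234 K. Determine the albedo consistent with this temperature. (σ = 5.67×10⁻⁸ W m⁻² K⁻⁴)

A ≈ 0.89

From T_eq⁴ = S(1−A)/(4σ): 1−A = 4σT_eq⁴/S.
1−A = 4 × 5.67×10⁻⁸ × (234)⁴ / 5960 = 0.114.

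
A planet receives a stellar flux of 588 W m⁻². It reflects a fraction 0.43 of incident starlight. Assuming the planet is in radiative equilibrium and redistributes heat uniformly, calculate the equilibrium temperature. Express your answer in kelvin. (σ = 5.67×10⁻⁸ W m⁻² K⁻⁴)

T_eq ≈ 196 K

Energy balance: absorbed = emitted ⇒ πR²·S(1−A) = 4πR²·σT_eq⁴, so T_eq⁴ = S(1−A)/(4σ).
T_eq = [588 × 0.57 / (4 × 5.67×10⁻⁸)]^(1/4) = (1.48×10⁹)^(1/4) = 196 K.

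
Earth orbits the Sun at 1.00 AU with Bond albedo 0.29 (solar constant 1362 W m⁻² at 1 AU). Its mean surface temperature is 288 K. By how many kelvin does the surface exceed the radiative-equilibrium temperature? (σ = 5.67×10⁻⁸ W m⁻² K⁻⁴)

ΔT ≈ 32.5 K

S = 1362/1.00² = 1362 W m⁻².
T_eq = [S(1−A)/(4σ)]^(1/4) = [1362×0.71/(4×5.67×10⁻⁸)]^(1/4) = 255.5 K.
ΔT = T_surf − T_eq = 288 − 255.5.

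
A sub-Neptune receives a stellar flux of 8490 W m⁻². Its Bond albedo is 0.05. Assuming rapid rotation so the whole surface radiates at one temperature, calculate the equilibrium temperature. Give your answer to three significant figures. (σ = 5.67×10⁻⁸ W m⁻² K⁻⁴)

Energy balance: absorbed = emitted ⇒ πR²·S(1−A) = 4πR²·σT_eq⁴, so T_eq⁴ = S(1−A)/(4σ).
T_eq = [8490 × 0.95 / (4 × 5.67×10⁻⁸)]^(1/4) = (3.56×10¹⁰)^(1/4) = 434 K.

T_eq ≈ 434 K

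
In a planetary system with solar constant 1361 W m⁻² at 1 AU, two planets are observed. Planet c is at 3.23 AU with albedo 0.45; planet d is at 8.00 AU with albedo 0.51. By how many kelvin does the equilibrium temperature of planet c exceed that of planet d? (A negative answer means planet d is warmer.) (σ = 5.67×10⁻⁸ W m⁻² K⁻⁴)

ΔT ≈ 51.0 K

T_eq = [S₀(1−A)/(4σd²)]^(1/4), so T ∝ (1−A)^(1/4) / √d.
T₁ = [1361×0.55/(4×5.67×10⁻⁸×3.23²)]^(1/4) = 133.37 K.
T₂ = [1361×0.49/(4×5.67×10⁻⁸×8.00²)]^(1/4) = 82.33 K.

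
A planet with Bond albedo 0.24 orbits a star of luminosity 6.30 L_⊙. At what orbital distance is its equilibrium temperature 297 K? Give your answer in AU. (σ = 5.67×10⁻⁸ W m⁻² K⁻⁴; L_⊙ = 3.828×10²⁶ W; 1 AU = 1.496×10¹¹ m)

d ≈ 1.92 AU

L = 6.30 × 3.828×10²⁶ = 2.41×10²⁷ W.
From T_eq⁴ = L(1−A)/(16πσd²): d = √[L(1−A)/(16πσT_eq⁴)].
d = √[2.41×10²⁷ × 0.76 / (16π × 5.67×10⁻⁸ × (297)⁴)] = 2.87×10¹¹ m = 1.92 AU.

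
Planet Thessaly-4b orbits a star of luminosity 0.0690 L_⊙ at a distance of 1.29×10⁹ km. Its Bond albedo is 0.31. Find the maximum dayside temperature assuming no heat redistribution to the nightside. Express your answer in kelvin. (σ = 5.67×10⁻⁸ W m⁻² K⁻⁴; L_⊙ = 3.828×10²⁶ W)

T_ss ≈ 62.6 K

d = 1.29×10⁹ km = 1.29×10¹² m.
L = 0.0690 × 3.828×10²⁶ = 2.64×10²⁵ W.
Flux: S = L/(4πd²) = 2.64×10²⁵/(4π×(1.29×10¹²)²) = 1.26 W m⁻².
With no redistribution each surface element balances locally: S(1−A) = σT⁴.
T = [1.26 × 0.69 / 5.67×10⁻⁸]^(1/4) = (1.54×10⁷)^(1/4) = 62.6 K.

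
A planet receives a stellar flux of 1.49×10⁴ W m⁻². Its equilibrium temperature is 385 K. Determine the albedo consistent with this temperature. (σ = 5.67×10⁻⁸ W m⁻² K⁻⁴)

A ≈ 0.67

From T_eq⁴ = S(1−A)/(4σ): 1−A = 4σT_eq⁴/S.
1−A = 4 × 5.67×10⁻⁸ × (385)⁴ / 1.49×10⁴ = 0.334.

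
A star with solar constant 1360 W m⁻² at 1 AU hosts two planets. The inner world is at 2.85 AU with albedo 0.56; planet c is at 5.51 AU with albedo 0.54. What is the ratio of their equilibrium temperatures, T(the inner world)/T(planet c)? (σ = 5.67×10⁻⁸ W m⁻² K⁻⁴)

T_eq = [S₀(1−A)/(4σd²)]^(1/4), so T ∝ (1−A)^(1/4) / √d.
T₁ = [1360×0.44/(4×5.67×10⁻⁸×2.85²)]^(1/4) = 134.25 K.
T₂ = [1360×0.46/(4×5.67×10⁻⁸×5.51²)]^(1/4) = 97.63 K.

T₁/T₂ ≈ 1.375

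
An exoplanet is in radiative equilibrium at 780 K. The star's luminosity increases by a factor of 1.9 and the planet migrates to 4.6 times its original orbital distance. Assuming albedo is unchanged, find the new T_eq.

T_eq ∝ L^(1/4) · d^(−1/2).
T′ = 780 × 1.9^(1/4) / 4.6^(1/2) = 427 K.

T_eq ≈ 427 K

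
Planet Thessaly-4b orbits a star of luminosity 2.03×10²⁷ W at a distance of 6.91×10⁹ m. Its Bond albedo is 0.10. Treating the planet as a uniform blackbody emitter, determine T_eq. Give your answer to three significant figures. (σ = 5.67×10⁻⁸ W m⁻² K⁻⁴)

Flux: S = L/(4πd²) = 2.03×10²⁷/(4π×(6.91×10⁹)²) = 3.38×10⁶ W m⁻².
Energy balance: absorbed = emitted ⇒ πR²·S(1−A) = 4πR²·σT_eq⁴, so T_eq⁴ = S(1−A)/(4σ).
T_eq = [3.38×10⁶ × 0.90 / (4 × 5.67×10⁻⁸)]^(1/4) = (1.34×10¹³)^(1/4) = 1910 K.

T_eq ≈ 1910 K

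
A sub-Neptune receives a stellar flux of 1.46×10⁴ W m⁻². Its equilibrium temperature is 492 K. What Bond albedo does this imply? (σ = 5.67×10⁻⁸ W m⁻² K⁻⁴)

A ≈ 0.09

From T_eq⁴ = S(1−A)/(4σ): 1−A = 4σT_eq⁴/S.
1−A = 4 × 5.67×10⁻⁸ × (492)⁴ / 1.46×10⁴ = 0.910.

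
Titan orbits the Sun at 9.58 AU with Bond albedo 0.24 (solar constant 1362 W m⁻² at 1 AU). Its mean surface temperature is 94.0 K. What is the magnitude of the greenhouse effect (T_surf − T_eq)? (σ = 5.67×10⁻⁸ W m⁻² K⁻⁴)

ΔT ≈ 10.0 K

S = 1362/9.58² = 14.84 W m⁻².
T_eq = [S(1−A)/(4σ)]^(1/4) = [14.84×0.76/(4×5.67×10⁻⁸)]^(1/4) = 84.0 K.
ΔT = T_surf − T_eq = 94 − 84.0.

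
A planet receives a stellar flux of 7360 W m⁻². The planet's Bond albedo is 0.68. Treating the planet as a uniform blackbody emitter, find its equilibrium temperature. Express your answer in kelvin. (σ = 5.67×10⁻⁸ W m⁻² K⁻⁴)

T_eq ≈ 319 K

Energy balance: absorbed = emitted ⇒ πR²·S(1−A) = 4πR²·σT_eq⁴, so T_eq⁴ = S(1−A)/(4σ).
T_eq = [7360 × 0.32 / (4 × 5.67×10⁻⁸)]^(1/4) = (1.04×10¹⁰)^(1/4) = 319 K.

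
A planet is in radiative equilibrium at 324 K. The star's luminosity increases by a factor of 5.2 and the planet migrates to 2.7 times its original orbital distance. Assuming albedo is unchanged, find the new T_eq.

T_eq ∝ L^(1/4) · d^(−1/2).
T′ = 324 × 5.2^(1/4) / 2.7^(1/2) = 298 K.

T_eq ≈ 298 K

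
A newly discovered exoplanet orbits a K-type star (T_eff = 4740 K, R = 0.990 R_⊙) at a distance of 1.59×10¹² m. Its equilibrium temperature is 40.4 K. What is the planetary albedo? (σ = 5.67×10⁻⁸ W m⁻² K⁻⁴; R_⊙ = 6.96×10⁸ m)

R_⋆ = 0.990 × 6.96×10⁸ = 6.89×10⁸ m.
L = 4πR_⋆²σT_⋆⁴ = 4π(6.89×10⁸)² × 5.67×10⁻⁸ × (4740)⁴ = 1.71×10²⁶ W.
S = L/(4πd²) = 5.38 W m⁻².
From T_eq⁴ = S(1−A)/(4σ): 1−A = 4σT_eq⁴/S.
1−A = 4 × 5.67×10⁻⁸ × (40.4)⁴ / 5.38 = 0.112.

A ≈ 0.89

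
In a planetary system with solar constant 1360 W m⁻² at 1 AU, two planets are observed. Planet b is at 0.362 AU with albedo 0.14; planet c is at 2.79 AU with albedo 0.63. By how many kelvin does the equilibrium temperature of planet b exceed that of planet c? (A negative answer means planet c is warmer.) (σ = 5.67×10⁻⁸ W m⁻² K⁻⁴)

T_eq = [S₀(1−A)/(4σd²)]^(1/4), so T ∝ (1−A)^(1/4) / √d.
T₁ = [1360×0.86/(4×5.67×10⁻⁸×0.362²)]^(1/4) = 445.39 K.
T₂ = [1360×0.37/(4×5.67×10⁻⁸×2.79²)]^(1/4) = 129.93 K.

ΔT ≈ 315.5 K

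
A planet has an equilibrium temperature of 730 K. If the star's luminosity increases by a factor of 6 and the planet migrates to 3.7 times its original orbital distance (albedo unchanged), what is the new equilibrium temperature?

T_eq ≈ 594 K

T_eq ∝ L^(1/4) · d^(−1/2).
T′ = 730 × 6^(1/4) / 3.7^(1/2) = 594 K.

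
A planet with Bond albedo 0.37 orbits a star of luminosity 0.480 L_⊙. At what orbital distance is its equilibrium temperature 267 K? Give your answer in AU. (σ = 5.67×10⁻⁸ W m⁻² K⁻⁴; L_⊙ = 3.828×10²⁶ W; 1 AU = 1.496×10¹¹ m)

d ≈ 0.598 AU

L = 0.480 × 3.828×10²⁶ = 1.84×10²⁶ W.
From T_eq⁴ = L(1−A)/(16πσd²): d = √[L(1−A)/(16πσT_eq⁴)].
d = √[1.84×10²⁶ × 0.63 / (16π × 5.67×10⁻⁸ × (267)⁴)] = 8.94×10¹⁰ m = 0.598 AU.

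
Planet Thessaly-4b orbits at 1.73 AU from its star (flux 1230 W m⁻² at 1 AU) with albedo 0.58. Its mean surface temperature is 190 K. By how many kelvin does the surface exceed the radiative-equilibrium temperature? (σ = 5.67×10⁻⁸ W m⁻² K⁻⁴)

S = 1230/1.73² = 411.0 W m⁻².
T_eq = [S(1−A)/(4σ)]^(1/4) = [411.0×0.42/(4×5.67×10⁻⁸)]^(1/4) = 166.1 K.
ΔT = T_surf − T_eq = 190 − 166.1.

ΔT ≈ 23.9 K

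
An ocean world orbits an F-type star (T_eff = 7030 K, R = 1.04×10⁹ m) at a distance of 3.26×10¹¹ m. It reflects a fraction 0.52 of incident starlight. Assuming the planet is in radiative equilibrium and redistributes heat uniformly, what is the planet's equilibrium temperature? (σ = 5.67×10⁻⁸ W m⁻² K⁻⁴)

T_eq ≈ 234 K

L = 4πR_⋆²σT_⋆⁴ = 4π(1.04×10⁹)² × 5.67×10⁻⁸ × (7030)⁴ = 1.88×10²⁷ W.
S = L/(4πd²) = 1410 W m⁻².
Energy balance: absorbed = emitted ⇒ πR²·S(1−A) = 4πR²·σT_eq⁴, so T_eq⁴ = S(1−A)/(4σ).
T_eq = [1410 × 0.48 / (4 × 5.67×10⁻⁸)]^(1/4) = (2.98×10⁹)^(1/4) = 234 K.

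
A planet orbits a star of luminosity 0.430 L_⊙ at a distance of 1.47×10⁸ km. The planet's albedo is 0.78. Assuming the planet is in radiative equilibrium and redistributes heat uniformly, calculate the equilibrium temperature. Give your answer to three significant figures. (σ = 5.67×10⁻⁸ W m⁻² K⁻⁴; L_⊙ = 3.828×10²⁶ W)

T_eq ≈ 156 K

d = 1.47×10⁸ km = 1.47×10¹¹ m.
L = 0.430 × 3.828×10²⁶ = 1.65×10²⁶ W.
Flux: S = L/(4πd²) = 1.65×10²⁶/(4π×(1.47×10¹¹)²) = 606 W m⁻².
Energy balance: absorbed = emitted ⇒ πR²·S(1−A) = 4πR²·σT_eq⁴, so T_eq⁴ = S(1−A)/(4σ).
T_eq = [606 × 0.22 / (4 × 5.67×10⁻⁸)]^(1/4) = (5.88×10⁸)^(1/4) = 156 K.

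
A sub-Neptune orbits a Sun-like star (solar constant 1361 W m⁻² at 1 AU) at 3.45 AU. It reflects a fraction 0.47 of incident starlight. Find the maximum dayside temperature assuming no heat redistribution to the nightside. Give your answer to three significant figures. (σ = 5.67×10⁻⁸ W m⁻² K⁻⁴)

T_ss ≈ 181 K

Flux at 3.45 AU: S = 1361/3.45² = 114 W m⁻².
With no redistribution each surface element balances locally: S(1−A) = σT⁴.
T = [114 × 0.53 / 5.67×10⁻⁸]^(1/4) = (1.07×10⁹)^(1/4) = 181 K.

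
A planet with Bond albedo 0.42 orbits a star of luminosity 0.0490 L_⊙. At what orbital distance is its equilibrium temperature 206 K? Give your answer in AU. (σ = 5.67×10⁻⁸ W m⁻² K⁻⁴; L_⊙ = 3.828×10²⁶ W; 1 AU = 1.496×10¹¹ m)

L = 0.0490 × 3.828×10²⁶ = 1.88×10²⁵ W.
From T_eq⁴ = L(1−A)/(16πσd²): d = √[L(1−A)/(16πσT_eq⁴)].
d = √[1.88×10²⁵ × 0.58 / (16π × 5.67×10⁻⁸ × (206)⁴)] = 4.60×10¹⁰ m = 0.308 AU.

d ≈ 0.308 AU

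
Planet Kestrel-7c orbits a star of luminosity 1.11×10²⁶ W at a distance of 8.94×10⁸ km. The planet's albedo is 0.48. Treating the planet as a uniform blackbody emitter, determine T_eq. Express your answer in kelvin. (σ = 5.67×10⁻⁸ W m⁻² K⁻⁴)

T_eq ≈ 70.9 K

d = 8.94×10⁸ km = 8.94×10¹¹ m.
Flux: S = L/(4πd²) = 1.11×10²⁶/(4π×(8.94×10¹¹)²) = 11.1 W m⁻².
Energy balance: absorbed = emitted ⇒ πR²·S(1−A) = 4πR²·σT_eq⁴, so T_eq⁴ = S(1−A)/(4σ).
T_eq = [11.1 × 0.52 / (4 × 5.67×10⁻⁸)]^(1/4) = (2.53×10⁷)^(1/4) = 70.9 K.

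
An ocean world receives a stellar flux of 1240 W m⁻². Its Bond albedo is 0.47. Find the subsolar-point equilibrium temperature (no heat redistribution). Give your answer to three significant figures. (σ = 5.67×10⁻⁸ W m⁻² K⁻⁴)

At the subsolar point the surface absorbs S(1−A) and emits σT⁴ per unit area — no factor of 4, since only the local patch is in balance.
T = [1240 × 0.53 / 5.67×10⁻⁸]^(1/4) = (1.16×10¹⁰)^(1/4) = 328 K.

T_ss ≈ 328 K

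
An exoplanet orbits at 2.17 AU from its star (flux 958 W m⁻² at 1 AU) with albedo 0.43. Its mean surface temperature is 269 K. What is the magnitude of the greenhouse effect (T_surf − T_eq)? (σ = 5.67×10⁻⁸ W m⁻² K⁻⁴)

ΔT ≈ 118.6 K

S = 958/2.17² = 203.4 W m⁻².
T_eq = [S(1−A)/(4σ)]^(1/4) = [203.4×0.57/(4×5.67×10⁻⁸)]^(1/4) = 150.4 K.
ΔT = T_surf − T_eq = 269 − 150.4.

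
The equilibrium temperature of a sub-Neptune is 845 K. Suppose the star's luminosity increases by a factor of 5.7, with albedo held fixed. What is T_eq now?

T_eq ∝ L^(1/4) · d^(−1/2).
T′ = 845 × 5.7^(1/4) = 1310 K.

T_eq ≈ 1310 K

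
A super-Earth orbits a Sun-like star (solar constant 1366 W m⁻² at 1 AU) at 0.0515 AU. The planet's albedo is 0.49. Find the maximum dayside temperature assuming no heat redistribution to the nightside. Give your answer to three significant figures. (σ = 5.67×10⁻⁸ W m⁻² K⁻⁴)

T_ss ≈ 1470 K

Flux at 0.0515 AU: S = 1366/0.0515² = 5.15×10⁵ W m⁻².
With no redistribution each surface element balances locally: S(1−A) = σT⁴.
T = [5.15×10⁵ × 0.51 / 5.67×10⁻⁸]^(1/4) = (4.63×10¹²)^(1/4) = 1470 K.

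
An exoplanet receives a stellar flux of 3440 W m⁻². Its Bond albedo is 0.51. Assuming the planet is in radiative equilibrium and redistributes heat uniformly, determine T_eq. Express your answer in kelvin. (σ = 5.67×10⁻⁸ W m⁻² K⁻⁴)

Energy balance: absorbed = emitted ⇒ πR²·S(1−A) = 4πR²·σT_eq⁴, so T_eq⁴ = S(1−A)/(4σ).
T_eq = [3440 × 0.49 / (4 × 5.67×10⁻⁸)]^(1/4) = (7.43×10⁹)^(1/4) = 294 K.

T_eq ≈ 294 K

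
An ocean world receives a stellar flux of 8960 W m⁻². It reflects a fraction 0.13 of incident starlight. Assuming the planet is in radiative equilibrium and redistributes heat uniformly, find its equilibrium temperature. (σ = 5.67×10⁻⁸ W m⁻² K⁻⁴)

Energy balance: absorbed = emitted ⇒ πR²·S(1−A) = 4πR²·σT_eq⁴, so T_eq⁴ = S(1−A)/(4σ).
T_eq = [8960 × 0.87 / (4 × 5.67×10⁻⁸)]^(1/4) = (3.44×10¹⁰)^(1/4) = 431 K.

T_eq ≈ 431 K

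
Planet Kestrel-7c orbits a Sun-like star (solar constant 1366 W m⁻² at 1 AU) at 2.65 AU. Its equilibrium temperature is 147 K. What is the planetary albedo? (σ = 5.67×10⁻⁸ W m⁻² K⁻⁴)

A ≈ 0.46

Flux at 2.65 AU: S = 1366/2.65² = 195 W m⁻².
From T_eq⁴ = S(1−A)/(4σ): 1−A = 4σT_eq⁴/S.
1−A = 4 × 5.67×10⁻⁸ × (147)⁴ / 195 = 0.544.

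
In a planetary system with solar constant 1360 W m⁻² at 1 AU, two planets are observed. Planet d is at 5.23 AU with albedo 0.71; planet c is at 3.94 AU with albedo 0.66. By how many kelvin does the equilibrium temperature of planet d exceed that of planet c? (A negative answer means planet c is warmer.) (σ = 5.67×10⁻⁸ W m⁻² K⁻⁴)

T_eq = [S₀(1−A)/(4σd²)]^(1/4), so T ∝ (1−A)^(1/4) / √d.
T₁ = [1360×0.29/(4×5.67×10⁻⁸×5.23²)]^(1/4) = 89.29 K.
T₂ = [1360×0.34/(4×5.67×10⁻⁸×3.94²)]^(1/4) = 107.05 K.

ΔT ≈ -17.8 K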